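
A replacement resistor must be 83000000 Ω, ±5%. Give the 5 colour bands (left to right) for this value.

83000000 Ω = 830 × 10^5.
8 → grey
3 → orange
0 → black
Multiplier 10^5 → green.
±5% tolerance → gold.

grey, orange, black, green, gold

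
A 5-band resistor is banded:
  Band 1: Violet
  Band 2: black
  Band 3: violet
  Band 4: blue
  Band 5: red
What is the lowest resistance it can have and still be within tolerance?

692860000 Ω

Violet → 7 (first significant figure)
Black → 0 (second significant figure)
Violet → 7 (third significant figure)
Blue → ×10^6 multiplier
Red → ±2% tolerance
707 × 1000000 = 707000000 Ω
Lowest = 707000000 × (1 − 2/100) = 692860000 Ω.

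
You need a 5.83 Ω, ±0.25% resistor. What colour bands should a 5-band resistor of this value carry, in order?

green, grey, orange, silver, blue

5.83 Ω = 583 × 10^-2.
5 → green
8 → grey
3 → orange
Multiplier 10^-2 → silver.
±0.25% tolerance → blue.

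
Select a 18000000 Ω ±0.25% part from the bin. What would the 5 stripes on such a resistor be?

18000000 Ω = 180 × 10^5.
1 → brown
8 → grey
0 → black
Multiplier 10^5 → green.
±0.25% tolerance → blue.

brown, grey, black, green, blue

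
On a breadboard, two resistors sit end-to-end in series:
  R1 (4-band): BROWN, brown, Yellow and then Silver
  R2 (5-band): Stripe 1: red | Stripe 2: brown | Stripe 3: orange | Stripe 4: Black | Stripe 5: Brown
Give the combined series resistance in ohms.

110213 Ω

R1: brown, brown → 11; yellow ×10^4 → 110000 Ω.
R2: red, brown, orange → 213; black ×1 → 213 Ω.
Series: 110000 + 213 = 110213 Ω.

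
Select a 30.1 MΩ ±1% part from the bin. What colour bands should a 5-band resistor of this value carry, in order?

orange, black, brown, green, brown

30100000 Ω = 301 × 10^5.
3 → orange
0 → black
1 → brown
Multiplier 10^5 → green.
±1% tolerance → brown.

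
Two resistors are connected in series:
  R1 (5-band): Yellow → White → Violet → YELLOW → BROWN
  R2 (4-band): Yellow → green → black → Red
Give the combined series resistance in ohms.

4970045 Ω

R1: yellow, white, violet → 497; yellow ×10^4 → 4970000 Ω.
R2: yellow, green → 45; black ×1 → 45 Ω.
Series: 4970000 + 45 = 4970045 Ω.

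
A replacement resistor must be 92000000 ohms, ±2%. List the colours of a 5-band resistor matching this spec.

white, red, black, green, red

92000000 Ω = 920 × 10^5.
9 → white
2 → red
0 → black
Multiplier 10^5 → green.
±2% tolerance → red.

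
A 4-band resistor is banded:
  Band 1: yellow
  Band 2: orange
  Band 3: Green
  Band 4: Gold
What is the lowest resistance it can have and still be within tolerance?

4085000 Ω

Yellow → 4 (first significant figure)
Orange → 3 (second significant figure)
Green → ×10^5 multiplier
Gold → ±5% tolerance
43 × 100000 = 4300000 Ω
Lowest = 4300000 × (1 − 5/100) = 4085000 Ω.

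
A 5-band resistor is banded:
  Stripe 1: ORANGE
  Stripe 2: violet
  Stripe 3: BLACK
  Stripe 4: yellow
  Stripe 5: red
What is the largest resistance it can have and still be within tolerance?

Orange → 3 (first significant figure)
Violet → 7 (second significant figure)
Black → 0 (third significant figure)
Yellow → ×10^4 multiplier
Red → ±2% tolerance
370 × 10000 = 3700000 Ω
Largest = 3700000 × (1 + 2/100) = 3774000 Ω.

3774000 Ω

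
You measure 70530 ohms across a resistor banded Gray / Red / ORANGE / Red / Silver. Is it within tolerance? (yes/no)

no

Grey → 8 (first significant figure)
Red → 2 (second significant figure)
Orange → 3 (third significant figure)
Red → ×10^2 multiplier
Silver → ±10% tolerance
823 × 100 = 82300 Ω
Allowed range: 74070 Ω to 90530 Ω.
70530 ohms lies outside that range.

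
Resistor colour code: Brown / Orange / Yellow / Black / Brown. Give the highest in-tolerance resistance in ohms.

135.34 Ω

Brown → 1 (first significant figure)
Orange → 3 (second significant figure)
Yellow → 4 (third significant figure)
Black → ×1 multiplier
Brown → ±1% tolerance
134 × 1 = 134 Ω
Highest = 134 × (1 + 1/100) = 135.34 Ω.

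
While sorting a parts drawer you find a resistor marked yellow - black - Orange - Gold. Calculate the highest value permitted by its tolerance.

42000 Ω

Yellow → 4 (first significant figure)
Black → 0 (second significant figure)
Orange → ×10^3 multiplier
Gold → ±5% tolerance
40 × 1000 = 40000 Ω
Highest = 40000 × (1 + 5/100) = 42000 Ω.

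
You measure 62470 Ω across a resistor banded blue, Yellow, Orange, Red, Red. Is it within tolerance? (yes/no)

Blue → 6 (first significant figure)
Yellow → 4 (second significant figure)
Orange → 3 (third significant figure)
Red → ×10^2 multiplier
Red → ±2% tolerance
643 × 100 = 64300 Ω
Allowed range: 63014 Ω to 65586 Ω.
62470 Ω lies outside that range.

no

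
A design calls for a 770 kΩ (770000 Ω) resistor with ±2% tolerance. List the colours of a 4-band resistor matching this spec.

770000 Ω = 77 × 10^4.
7 → violet
7 → violet
Multiplier 10^4 → yellow.
±2% tolerance → red.

violet, violet, yellow, red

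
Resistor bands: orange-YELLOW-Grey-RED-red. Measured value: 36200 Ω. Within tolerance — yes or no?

Orange → 3 (first significant figure)
Yellow → 4 (second significant figure)
Grey → 8 (third significant figure)
Red → ×10^2 multiplier
Red → ±2% tolerance
348 × 100 = 34800 Ω
Allowed range: 34104 Ω to 35496 Ω.
36200 Ω lies outside that range.

no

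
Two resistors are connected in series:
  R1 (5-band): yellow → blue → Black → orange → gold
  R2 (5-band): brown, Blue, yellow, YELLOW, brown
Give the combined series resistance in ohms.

2100000 Ω

R1: yellow, blue, black → 460; orange ×10^3 → 460000 Ω.
R2: brown, blue, yellow → 164; yellow ×10^4 → 1640000 Ω.
Series: 460000 + 1640000 = 2100000 Ω.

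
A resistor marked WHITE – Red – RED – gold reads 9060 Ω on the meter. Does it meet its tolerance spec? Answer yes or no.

yes

White → 9 (first significant figure)
Red → 2 (second significant figure)
Red → ×10^2 multiplier
Gold → ±5% tolerance
92 × 100 = 9200 Ω
Allowed range: 8740 Ω to 9660 Ω.
9060 Ω lies inside that range.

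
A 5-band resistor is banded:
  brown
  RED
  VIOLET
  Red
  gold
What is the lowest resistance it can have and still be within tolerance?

12065 Ω

Brown → 1 (first significant figure)
Red → 2 (second significant figure)
Violet → 7 (third significant figure)
Red → ×10^2 multiplier
Gold → ±5% tolerance
127 × 100 = 12700 Ω
Lowest = 12700 × (1 − 5/100) = 12065 Ω.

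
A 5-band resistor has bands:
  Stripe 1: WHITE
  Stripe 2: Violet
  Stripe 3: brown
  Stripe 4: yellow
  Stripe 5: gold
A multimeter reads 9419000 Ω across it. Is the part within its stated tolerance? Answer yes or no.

yes

White → 9 (first significant figure)
Violet → 7 (second significant figure)
Brown → 1 (third significant figure)
Yellow → ×10^4 multiplier
Gold → ±5% tolerance
971 × 10000 = 9710000 Ω
Allowed range: 9224500 Ω to 10195500 Ω.
9419000 Ω lies inside that range.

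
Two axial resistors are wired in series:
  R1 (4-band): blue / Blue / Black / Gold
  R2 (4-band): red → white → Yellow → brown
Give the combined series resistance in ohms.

R1: blue, blue → 66; black ×1 → 66 Ω.
R2: red, white → 29; yellow ×10^4 → 290000 Ω.
Series: 66 + 290000 = 290066 Ω.

290066 Ω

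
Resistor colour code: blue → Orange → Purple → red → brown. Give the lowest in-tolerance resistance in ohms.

Blue → 6 (first significant figure)
Orange → 3 (second significant figure)
Violet → 7 (third significant figure)
Red → ×10^2 multiplier
Brown → ±1% tolerance
637 × 100 = 63700 Ω
Lowest = 63700 × (1 − 1/100) = 63063 Ω.

63063 Ω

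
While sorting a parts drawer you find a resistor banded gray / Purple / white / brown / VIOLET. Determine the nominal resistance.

8790 Ω

Grey → 8 (first significant figure)
Violet → 7 (second significant figure)
White → 9 (third significant figure)
Brown → ×10 multiplier
879 × 10 = 8790 Ω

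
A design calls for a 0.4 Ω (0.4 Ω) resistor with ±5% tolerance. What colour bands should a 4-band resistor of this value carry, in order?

yellow, black, silver, gold

0.4 Ω = 40 × 10^-2.
4 → yellow
0 → black
Multiplier 10^-2 → silver.
±5% tolerance → gold.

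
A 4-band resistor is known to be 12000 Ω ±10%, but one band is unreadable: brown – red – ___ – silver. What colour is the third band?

orange

12000 Ω = 12 × 10^3.
The third band is the multiplier, 10^3, which is orange.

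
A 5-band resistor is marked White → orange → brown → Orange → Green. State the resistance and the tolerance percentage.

931000 Ω ±0.5%

White → 9 (first significant figure)
Orange → 3 (second significant figure)
Brown → 1 (third significant figure)
Orange → ×10^3 multiplier
Green → ±0.5% tolerance
931 × 1000 = 931000 Ω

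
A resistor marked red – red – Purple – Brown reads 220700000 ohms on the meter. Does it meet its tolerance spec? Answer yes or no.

yes

Red → 2 (first significant figure)
Red → 2 (second significant figure)
Violet → ×10^7 multiplier
Brown → ±1% tolerance
22 × 10000000 = 220000000 Ω
Allowed range: 217800000 Ω to 222200000 Ω.
220700000 ohms lies inside that range.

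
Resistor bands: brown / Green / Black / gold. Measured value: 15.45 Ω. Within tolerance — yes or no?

Brown → 1 (first significant figure)
Green → 5 (second significant figure)
Black → ×1 multiplier
Gold → ±5% tolerance
15 × 1 = 15 Ω
Allowed range: 14.25 Ω to 15.75 Ω.
15.45 Ω lies inside that range.

yes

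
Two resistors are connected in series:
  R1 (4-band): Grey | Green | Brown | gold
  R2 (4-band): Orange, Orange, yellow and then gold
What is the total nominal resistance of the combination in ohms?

R1: grey, green → 85; brown ×10 → 850 Ω.
R2: orange, orange → 33; yellow ×10^4 → 330000 Ω.
Series: 850 + 330000 = 330850 Ω.

330850 Ω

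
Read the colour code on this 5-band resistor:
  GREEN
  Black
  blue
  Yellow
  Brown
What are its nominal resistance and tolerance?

5060000 Ω ±1%

Green → 5 (first significant figure)
Black → 0 (second significant figure)
Blue → 6 (third significant figure)
Yellow → ×10^4 multiplier
Brown → ±1% tolerance
506 × 10000 = 5060000 Ω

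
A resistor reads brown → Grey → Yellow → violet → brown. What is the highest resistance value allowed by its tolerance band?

Brown → 1 (first significant figure)
Grey → 8 (second significant figure)
Yellow → 4 (third significant figure)
Violet → ×10^7 multiplier
Brown → ±1% tolerance
184 × 10000000 = 1840000000 Ω
Highest = 1840000000 × (1 + 1/100) = 1858400000 Ω.

1858400000 Ω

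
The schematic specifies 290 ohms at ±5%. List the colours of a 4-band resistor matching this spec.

red, white, brown, gold

290 Ω = 29 × 10^1.
2 → red
9 → white
Multiplier 10^1 → brown.
±5% tolerance → gold.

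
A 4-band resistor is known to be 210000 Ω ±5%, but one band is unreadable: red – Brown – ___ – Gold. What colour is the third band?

yellow

210000 Ω = 21 × 10^4.
The third band is the multiplier, 10^4, which is yellow.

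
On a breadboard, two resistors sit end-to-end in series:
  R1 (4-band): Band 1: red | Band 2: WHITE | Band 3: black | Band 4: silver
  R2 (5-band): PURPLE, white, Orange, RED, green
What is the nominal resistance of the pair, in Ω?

79329 Ω

R1: red, white → 29; black ×1 → 29 Ω.
R2: violet, white, orange → 793; red ×10^2 → 79300 Ω.
Series: 29 + 79300 = 79329 Ω.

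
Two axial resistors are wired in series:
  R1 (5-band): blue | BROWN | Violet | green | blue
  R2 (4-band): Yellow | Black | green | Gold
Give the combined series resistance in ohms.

R1: blue, brown, violet → 617; green ×10^5 → 61700000 Ω.
R2: yellow, black → 40; green ×10^5 → 4000000 Ω.
Series: 61700000 + 4000000 = 65700000 Ω.

65700000 Ω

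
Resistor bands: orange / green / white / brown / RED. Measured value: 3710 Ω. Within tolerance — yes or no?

no

Orange → 3 (first significant figure)
Green → 5 (second significant figure)
White → 9 (third significant figure)
Brown → ×10 multiplier
Red → ±2% tolerance
359 × 10 = 3590 Ω
Allowed range: 3518.2 Ω to 3661.8 Ω.
3710 Ω lies outside that range.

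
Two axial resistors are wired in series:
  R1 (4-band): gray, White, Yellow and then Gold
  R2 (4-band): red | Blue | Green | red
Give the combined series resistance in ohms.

R1: grey, white → 89; yellow ×10^4 → 890000 Ω.
R2: red, blue → 26; green ×10^5 → 2600000 Ω.
Series: 890000 + 2600000 = 3490000 Ω.

3490000 Ω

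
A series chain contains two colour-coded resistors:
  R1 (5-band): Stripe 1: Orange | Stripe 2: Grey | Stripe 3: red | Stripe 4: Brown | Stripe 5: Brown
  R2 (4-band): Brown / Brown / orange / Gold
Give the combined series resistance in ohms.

14820 Ω

R1: orange, grey, red → 382; brown ×10 → 3820 Ω.
R2: brown, brown → 11; orange ×10^3 → 11000 Ω.
Series: 3820 + 11000 = 14820 Ω.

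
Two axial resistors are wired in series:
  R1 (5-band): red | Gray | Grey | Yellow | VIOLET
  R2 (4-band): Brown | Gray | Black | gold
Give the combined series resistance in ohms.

2880018 Ω

R1: red, grey, grey → 288; yellow ×10^4 → 2880000 Ω.
R2: brown, grey → 18; black ×1 → 18 Ω.
Series: 2880000 + 18 = 2880018 Ω.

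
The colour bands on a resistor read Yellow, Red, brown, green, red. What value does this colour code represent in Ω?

Yellow → 4 (first significant figure)
Red → 2 (second significant figure)
Brown → 1 (third significant figure)
Green → ×10^5 multiplier
421 × 100000 = 42100000 Ω

42100000 Ω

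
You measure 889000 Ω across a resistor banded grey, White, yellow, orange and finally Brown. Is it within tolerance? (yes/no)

Grey → 8 (first significant figure)
White → 9 (second significant figure)
Yellow → 4 (third significant figure)
Orange → ×10^3 multiplier
Brown → ±1% tolerance
894 × 1000 = 894000 Ω
Allowed range: 885060 Ω to 902940 Ω.
889000 Ω lies inside that range.

yes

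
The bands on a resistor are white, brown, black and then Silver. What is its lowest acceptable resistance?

White → 9 (first significant figure)
Brown → 1 (second significant figure)
Black → ×1 multiplier
Silver → ±10% tolerance
91 × 1 = 91 Ω
Lowest = 91 × (1 − 10/100) = 81.9 Ω.

81.9 Ω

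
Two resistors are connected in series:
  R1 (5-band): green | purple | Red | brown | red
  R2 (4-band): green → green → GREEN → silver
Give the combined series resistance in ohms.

5505720 Ω

R1: green, violet, red → 572; brown ×10 → 5720 Ω.
R2: green, green → 55; green ×10^5 → 5500000 Ω.
Series: 5720 + 5500000 = 5505720 Ω.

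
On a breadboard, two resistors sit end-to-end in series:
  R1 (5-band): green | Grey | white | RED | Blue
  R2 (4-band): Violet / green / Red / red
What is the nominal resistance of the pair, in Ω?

R1: green, grey, white → 589; red ×10^2 → 58900 Ω.
R2: violet, green → 75; red ×10^2 → 7500 Ω.
Series: 58900 + 7500 = 66400 Ω.

66400 Ω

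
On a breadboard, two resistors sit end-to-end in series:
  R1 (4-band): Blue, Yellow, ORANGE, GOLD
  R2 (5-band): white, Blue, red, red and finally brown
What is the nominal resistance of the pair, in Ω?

R1: blue, yellow → 64; orange ×10^3 → 64000 Ω.
R2: white, blue, red → 962; red ×10^2 → 96200 Ω.
Series: 64000 + 96200 = 160200 Ω.

160200 Ω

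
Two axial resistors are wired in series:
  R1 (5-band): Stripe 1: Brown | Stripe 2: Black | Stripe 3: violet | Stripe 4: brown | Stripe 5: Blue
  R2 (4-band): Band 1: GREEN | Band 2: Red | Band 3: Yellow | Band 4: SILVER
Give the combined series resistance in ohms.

R1: brown, black, violet → 107; brown ×10 → 1070 Ω.
R2: green, red → 52; yellow ×10^4 → 520000 Ω.
Series: 1070 + 520000 = 521070 Ω.

521070 Ω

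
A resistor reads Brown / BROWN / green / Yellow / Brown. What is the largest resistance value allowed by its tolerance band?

1161500 Ω

Brown → 1 (first significant figure)
Brown → 1 (second significant figure)
Green → 5 (third significant figure)
Yellow → ×10^4 multiplier
Brown → ±1% tolerance
115 × 10000 = 1150000 Ω
Largest = 1150000 × (1 + 1/100) = 1161500 Ω.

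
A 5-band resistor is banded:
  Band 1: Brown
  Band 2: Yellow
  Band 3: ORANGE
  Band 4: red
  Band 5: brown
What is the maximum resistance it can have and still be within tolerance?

Brown → 1 (first significant figure)
Yellow → 4 (second significant figure)
Orange → 3 (third significant figure)
Red → ×10^2 multiplier
Brown → ±1% tolerance
143 × 100 = 14300 Ω
Maximum = 14300 × (1 + 1/100) = 14443 Ω.

14443 Ω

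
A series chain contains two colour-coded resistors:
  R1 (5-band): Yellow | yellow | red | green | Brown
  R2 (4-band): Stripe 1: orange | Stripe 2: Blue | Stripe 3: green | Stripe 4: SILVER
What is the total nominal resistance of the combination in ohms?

47800000 Ω

R1: yellow, yellow, red → 442; green ×10^5 → 44200000 Ω.
R2: orange, blue → 36; green ×10^5 → 3600000 Ω.
Series: 44200000 + 3600000 = 47800000 Ω.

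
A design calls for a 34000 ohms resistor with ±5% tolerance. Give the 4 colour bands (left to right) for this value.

34000 Ω = 34 × 10^3.
3 → orange
4 → yellow
Multiplier 10^3 → orange.
±5% tolerance → gold.

orange, yellow, orange, gold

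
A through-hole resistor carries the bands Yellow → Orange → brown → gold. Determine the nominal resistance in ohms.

Yellow → 4 (first significant figure)
Orange → 3 (second significant figure)
Brown → ×10 multiplier
43 × 10 = 430 Ω

430 Ω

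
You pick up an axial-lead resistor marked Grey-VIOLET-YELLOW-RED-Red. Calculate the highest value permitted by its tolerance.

Grey → 8 (first significant figure)
Violet → 7 (second significant figure)
Yellow → 4 (third significant figure)
Red → ×10^2 multiplier
Red → ±2% tolerance
874 × 100 = 87400 Ω
Highest = 87400 × (1 + 2/100) = 89148 Ω.

89148 Ω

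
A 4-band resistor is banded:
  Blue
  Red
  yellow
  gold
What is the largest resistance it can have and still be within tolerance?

Blue → 6 (first significant figure)
Red → 2 (second significant figure)
Yellow → ×10^4 multiplier
Gold → ±5% tolerance
62 × 10000 = 620000 Ω
Largest = 620000 × (1 + 5/100) = 651000 Ω.

651000 Ω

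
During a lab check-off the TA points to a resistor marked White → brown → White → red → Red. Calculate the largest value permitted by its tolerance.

93738 Ω

White → 9 (first significant figure)
Brown → 1 (second significant figure)
White → 9 (third significant figure)
Red → ×10^2 multiplier
Red → ±2% tolerance
919 × 100 = 91900 Ω
Largest = 91900 × (1 + 2/100) = 93738 Ω.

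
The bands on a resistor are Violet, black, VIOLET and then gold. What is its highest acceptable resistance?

Violet → 7 (first significant figure)
Black → 0 (second significant figure)
Violet → ×10^7 multiplier
Gold → ±5% tolerance
70 × 10000000 = 700000000 Ω
Highest = 700000000 × (1 + 5/100) = 735000000 Ω.

735000000 Ω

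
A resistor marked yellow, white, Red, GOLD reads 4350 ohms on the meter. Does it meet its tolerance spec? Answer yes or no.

Yellow → 4 (first significant figure)
White → 9 (second significant figure)
Red → ×10^2 multiplier
Gold → ±5% tolerance
49 × 100 = 4900 Ω
Allowed range: 4655 Ω to 5145 Ω.
4350 ohms lies outside that range.

no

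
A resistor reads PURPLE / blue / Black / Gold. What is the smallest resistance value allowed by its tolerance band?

72.2 Ω

Violet → 7 (first significant figure)
Blue → 6 (second significant figure)
Black → ×1 multiplier
Gold → ±5% tolerance
76 × 1 = 76 Ω
Smallest = 76 × (1 − 5/100) = 72.2 Ω.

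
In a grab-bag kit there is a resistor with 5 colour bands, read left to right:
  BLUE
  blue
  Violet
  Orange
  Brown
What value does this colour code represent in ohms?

667000 Ω

Blue → 6 (first significant figure)
Blue → 6 (second significant figure)
Violet → 7 (third significant figure)
Orange → ×10^3 multiplier
667 × 1000 = 667000 Ω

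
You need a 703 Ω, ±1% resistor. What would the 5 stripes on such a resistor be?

violet, black, orange, black, brown

703 Ω = 703 × 10^0.
7 → violet
0 → black
3 → orange
Multiplier 10^0 → black.
±1% tolerance → brown.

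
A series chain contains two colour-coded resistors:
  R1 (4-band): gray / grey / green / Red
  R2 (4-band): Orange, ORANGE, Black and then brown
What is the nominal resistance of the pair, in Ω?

8800033 Ω

R1: grey, grey → 88; green ×10^5 → 8800000 Ω.
R2: orange, orange → 33; black ×1 → 33 Ω.
Series: 8800000 + 33 = 8800033 Ω.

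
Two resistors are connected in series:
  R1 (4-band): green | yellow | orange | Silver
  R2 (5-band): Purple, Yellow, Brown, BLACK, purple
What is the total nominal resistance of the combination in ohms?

54741 Ω

R1: green, yellow → 54; orange ×10^3 → 54000 Ω.
R2: violet, yellow, brown → 741; black ×1 → 741 Ω.
Series: 54000 + 741 = 54741 Ω.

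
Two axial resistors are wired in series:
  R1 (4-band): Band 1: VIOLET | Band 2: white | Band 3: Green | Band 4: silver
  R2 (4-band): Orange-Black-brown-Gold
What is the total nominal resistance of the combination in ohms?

R1: violet, white → 79; green ×10^5 → 7900000 Ω.
R2: orange, black → 30; brown ×10 → 300 Ω.
Series: 7900000 + 300 = 7900300 Ω.

7900300 Ω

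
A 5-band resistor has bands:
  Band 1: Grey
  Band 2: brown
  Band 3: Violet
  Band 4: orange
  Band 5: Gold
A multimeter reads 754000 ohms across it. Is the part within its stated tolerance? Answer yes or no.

Grey → 8 (first significant figure)
Brown → 1 (second significant figure)
Violet → 7 (third significant figure)
Orange → ×10^3 multiplier
Gold → ±5% tolerance
817 × 1000 = 817000 Ω
Allowed range: 776150 Ω to 857850 Ω.
754000 ohms lies outside that range.

no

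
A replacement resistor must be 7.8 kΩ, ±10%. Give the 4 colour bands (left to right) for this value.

violet, grey, red, silver

7800 Ω = 78 × 10^2.
7 → violet
8 → grey
Multiplier 10^2 → red.
±10% tolerance → silver.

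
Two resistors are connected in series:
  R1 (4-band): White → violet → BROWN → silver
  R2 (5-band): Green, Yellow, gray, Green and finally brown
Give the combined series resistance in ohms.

54800970 Ω

R1: white, violet → 97; brown ×10 → 970 Ω.
R2: green, yellow, grey → 548; green ×10^5 → 54800000 Ω.
Series: 970 + 54800000 = 54800970 Ω.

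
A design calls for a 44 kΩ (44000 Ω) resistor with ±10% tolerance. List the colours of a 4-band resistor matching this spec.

yellow, yellow, orange, silver

44000 Ω = 44 × 10^3.
4 → yellow
4 → yellow
Multiplier 10^3 → orange.
±10% tolerance → silver.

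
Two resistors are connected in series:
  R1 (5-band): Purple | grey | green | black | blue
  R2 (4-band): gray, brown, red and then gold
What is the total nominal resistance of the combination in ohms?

8885 Ω

R1: violet, grey, green → 785; black ×1 → 785 Ω.
R2: grey, brown → 81; red ×10^2 → 8100 Ω.
Series: 785 + 8100 = 8885 Ω.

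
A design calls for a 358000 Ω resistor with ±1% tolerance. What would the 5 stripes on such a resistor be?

358000 Ω = 358 × 10^3.
3 → orange
5 → green
8 → grey
Multiplier 10^3 → orange.
±1% tolerance → brown.

orange, green, grey, orange, brown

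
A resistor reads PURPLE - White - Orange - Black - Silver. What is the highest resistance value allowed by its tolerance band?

872.3 Ω

Violet → 7 (first significant figure)
White → 9 (second significant figure)
Orange → 3 (third significant figure)
Black → ×1 multiplier
Silver → ±10% tolerance
793 × 1 = 793 Ω
Highest = 793 × (1 + 10/100) = 872.3 Ω.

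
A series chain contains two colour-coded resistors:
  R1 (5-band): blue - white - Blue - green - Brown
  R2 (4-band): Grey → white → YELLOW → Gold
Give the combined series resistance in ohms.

R1: blue, white, blue → 696; green ×10^5 → 69600000 Ω.
R2: grey, white → 89; yellow ×10^4 → 890000 Ω.
Series: 69600000 + 890000 = 70490000 Ω.

70490000 Ω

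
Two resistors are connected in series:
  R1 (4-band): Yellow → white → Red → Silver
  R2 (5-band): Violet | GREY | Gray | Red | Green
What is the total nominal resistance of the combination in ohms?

83700 Ω

R1: yellow, white → 49; red ×10^2 → 4900 Ω.
R2: violet, grey, grey → 788; red ×10^2 → 78800 Ω.
Series: 4900 + 78800 = 83700 Ω.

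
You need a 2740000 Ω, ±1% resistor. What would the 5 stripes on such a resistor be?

2740000 Ω = 274 × 10^4.
2 → red
7 → violet
4 → yellow
Multiplier 10^4 → yellow.
±1% tolerance → brown.

red, violet, yellow, yellow, brown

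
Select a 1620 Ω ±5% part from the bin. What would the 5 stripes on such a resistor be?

brown, blue, red, brown, gold

1620 Ω = 162 × 10^1.
1 → brown
6 → blue
2 → red
Multiplier 10^1 → brown.
±5% tolerance → gold.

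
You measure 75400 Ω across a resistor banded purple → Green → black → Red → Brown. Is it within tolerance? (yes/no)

yes

Violet → 7 (first significant figure)
Green → 5 (second significant figure)
Black → 0 (third significant figure)
Red → ×10^2 multiplier
Brown → ±1% tolerance
750 × 100 = 75000 Ω
Allowed range: 74250 Ω to 75750 Ω.
75400 Ω lies inside that range.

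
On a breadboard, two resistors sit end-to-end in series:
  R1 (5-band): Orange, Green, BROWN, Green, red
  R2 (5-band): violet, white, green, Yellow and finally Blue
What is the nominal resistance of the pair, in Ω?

43050000 Ω

R1: orange, green, brown → 351; green ×10^5 → 35100000 Ω.
R2: violet, white, green → 795; yellow ×10^4 → 7950000 Ω.
Series: 35100000 + 7950000 = 43050000 Ω.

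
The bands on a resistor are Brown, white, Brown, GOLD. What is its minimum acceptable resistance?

Brown → 1 (first significant figure)
White → 9 (second significant figure)
Brown → ×10 multiplier
Gold → ±5% tolerance
19 × 10 = 190 Ω
Minimum = 190 × (1 − 5/100) = 180.5 Ω.

180.5 Ω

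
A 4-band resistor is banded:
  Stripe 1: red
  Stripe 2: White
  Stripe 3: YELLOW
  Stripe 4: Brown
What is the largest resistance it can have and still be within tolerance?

292900 Ω

Red → 2 (first significant figure)
White → 9 (second significant figure)
Yellow → ×10^4 multiplier
Brown → ±1% tolerance
29 × 10000 = 290000 Ω
Largest = 290000 × (1 + 1/100) = 292900 Ω.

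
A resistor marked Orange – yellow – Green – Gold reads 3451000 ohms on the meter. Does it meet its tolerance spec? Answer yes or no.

yes

Orange → 3 (first significant figure)
Yellow → 4 (second significant figure)
Green → ×10^5 multiplier
Gold → ±5% tolerance
34 × 100000 = 3400000 Ω
Allowed range: 3230000 Ω to 3570000 Ω.
3451000 ohms lies inside that range.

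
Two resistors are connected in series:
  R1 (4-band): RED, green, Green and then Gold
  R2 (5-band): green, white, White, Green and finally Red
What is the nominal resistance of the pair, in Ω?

R1: red, green → 25; green ×10^5 → 2500000 Ω.
R2: green, white, white → 599; green ×10^5 → 59900000 Ω.
Series: 2500000 + 59900000 = 62400000 Ω.

62400000 Ω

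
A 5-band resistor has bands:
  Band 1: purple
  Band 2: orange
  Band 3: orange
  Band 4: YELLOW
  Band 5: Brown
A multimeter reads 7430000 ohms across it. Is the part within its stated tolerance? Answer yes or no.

no

Violet → 7 (first significant figure)
Orange → 3 (second significant figure)
Orange → 3 (third significant figure)
Yellow → ×10^4 multiplier
Brown → ±1% tolerance
733 × 10000 = 7330000 Ω
Allowed range: 7256700 Ω to 7403300 Ω.
7430000 ohms lies outside that range.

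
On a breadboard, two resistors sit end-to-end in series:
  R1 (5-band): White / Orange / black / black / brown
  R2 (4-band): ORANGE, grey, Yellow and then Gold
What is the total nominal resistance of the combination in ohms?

R1: white, orange, black → 930; black ×1 → 930 Ω.
R2: orange, grey → 38; yellow ×10^4 → 380000 Ω.
Series: 930 + 380000 = 380930 Ω.

380930 Ω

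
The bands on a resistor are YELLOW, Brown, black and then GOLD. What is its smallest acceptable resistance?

38.95 Ω

Yellow → 4 (first significant figure)
Brown → 1 (second significant figure)
Black → ×1 multiplier
Gold → ±5% tolerance
41 × 1 = 41 Ω
Smallest = 41 × (1 − 5/100) = 38.95 Ω.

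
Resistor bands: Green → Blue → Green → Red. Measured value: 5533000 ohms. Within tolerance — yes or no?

yes

Green → 5 (first significant figure)
Blue → 6 (second significant figure)
Green → ×10^5 multiplier
Red → ±2% tolerance
56 × 100000 = 5600000 Ω
Allowed range: 5488000 Ω to 5712000 Ω.
5533000 ohms lies inside that range.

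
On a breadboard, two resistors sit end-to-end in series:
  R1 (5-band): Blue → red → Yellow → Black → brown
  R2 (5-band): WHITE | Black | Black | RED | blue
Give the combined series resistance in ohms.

R1: blue, red, yellow → 624; black ×1 → 624 Ω.
R2: white, black, black → 900; red ×10^2 → 90000 Ω.
Series: 624 + 90000 = 90624 Ω.

90624 Ω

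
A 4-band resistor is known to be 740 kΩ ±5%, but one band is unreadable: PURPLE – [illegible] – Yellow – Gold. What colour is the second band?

740000 Ω = 74 × 10^4.
The second band gives digit 4 of the significand, and 4 is yellow.

yellow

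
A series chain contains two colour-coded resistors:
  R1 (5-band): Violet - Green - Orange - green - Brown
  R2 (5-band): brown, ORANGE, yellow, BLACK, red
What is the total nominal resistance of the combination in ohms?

R1: violet, green, orange → 753; green ×10^5 → 75300000 Ω.
R2: brown, orange, yellow → 134; black ×1 → 134 Ω.
Series: 75300000 + 134 = 75300134 Ω.

75300134 Ω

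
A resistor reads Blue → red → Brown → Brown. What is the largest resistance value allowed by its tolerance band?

Blue → 6 (first significant figure)
Red → 2 (second significant figure)
Brown → ×10 multiplier
Brown → ±1% tolerance
62 × 10 = 620 Ω
Largest = 620 × (1 + 1/100) = 626.2 Ω.

626.2 Ω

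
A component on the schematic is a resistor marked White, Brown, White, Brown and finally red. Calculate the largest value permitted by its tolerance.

9373.8 Ω

White → 9 (first significant figure)
Brown → 1 (second significant figure)
White → 9 (third significant figure)
Brown → ×10 multiplier
Red → ±2% tolerance
919 × 10 = 9190 Ω
Largest = 9190 × (1 + 2/100) = 9373.8 Ω.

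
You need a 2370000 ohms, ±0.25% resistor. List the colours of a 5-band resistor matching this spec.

red, orange, violet, yellow, blue

2370000 Ω = 237 × 10^4.
2 → red
3 → orange
7 → violet
Multiplier 10^4 → yellow.
±0.25% tolerance → blue.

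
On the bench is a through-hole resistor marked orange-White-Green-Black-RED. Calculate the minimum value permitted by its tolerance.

387.1 Ω

Orange → 3 (first significant figure)
White → 9 (second significant figure)
Green → 5 (third significant figure)
Black → ×1 multiplier
Red → ±2% tolerance
395 × 1 = 395 Ω
Minimum = 395 × (1 − 2/100) = 387.1 Ω.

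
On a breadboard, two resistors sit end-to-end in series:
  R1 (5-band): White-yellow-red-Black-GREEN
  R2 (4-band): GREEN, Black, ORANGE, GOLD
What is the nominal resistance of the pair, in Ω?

R1: white, yellow, red → 942; black ×1 → 942 Ω.
R2: green, black → 50; orange ×10^3 → 50000 Ω.
Series: 942 + 50000 = 50942 Ω.

50942 Ω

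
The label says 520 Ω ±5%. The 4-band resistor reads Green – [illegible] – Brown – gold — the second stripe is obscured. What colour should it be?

520 Ω = 52 × 10^1.
The second band gives digit 2 of the significand, and 2 is red.

red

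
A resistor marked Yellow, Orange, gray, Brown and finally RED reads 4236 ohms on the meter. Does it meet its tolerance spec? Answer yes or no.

no

Yellow → 4 (first significant figure)
Orange → 3 (second significant figure)
Grey → 8 (third significant figure)
Brown → ×10 multiplier
Red → ±2% tolerance
438 × 10 = 4380 Ω
Allowed range: 4292.4 Ω to 4467.6 Ω.
4236 ohms lies outside that range.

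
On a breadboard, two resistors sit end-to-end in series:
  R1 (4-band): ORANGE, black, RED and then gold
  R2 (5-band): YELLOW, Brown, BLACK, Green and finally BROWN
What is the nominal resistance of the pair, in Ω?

41003000 Ω

R1: orange, black → 30; red ×10^2 → 3000 Ω.
R2: yellow, brown, black → 410; green ×10^5 → 41000000 Ω.
Series: 3000 + 41000000 = 41003000 Ω.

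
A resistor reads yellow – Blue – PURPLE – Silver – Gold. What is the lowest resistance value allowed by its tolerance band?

Yellow → 4 (first significant figure)
Blue → 6 (second significant figure)
Violet → 7 (third significant figure)
Silver → ×0.01 multiplier
Gold → ±5% tolerance
467 × 0.01 = 4.67 Ω
Lowest = 4.67 × (1 − 5/100) = 4.4365 Ω.

4.4365 Ω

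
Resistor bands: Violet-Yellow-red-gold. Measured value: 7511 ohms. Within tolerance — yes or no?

Violet → 7 (first significant figure)
Yellow → 4 (second significant figure)
Red → ×10^2 multiplier
Gold → ±5% tolerance
74 × 100 = 7400 Ω
Allowed range: 7030 Ω to 7770 Ω.
7511 ohms lies inside that range.

yes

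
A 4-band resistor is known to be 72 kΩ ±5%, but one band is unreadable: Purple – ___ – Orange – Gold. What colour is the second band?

red

72000 Ω = 72 × 10^3.
The second band gives digit 2 of the significand, and 2 is red.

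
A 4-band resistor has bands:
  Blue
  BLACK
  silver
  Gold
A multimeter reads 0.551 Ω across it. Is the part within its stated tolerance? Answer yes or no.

no

Blue → 6 (first significant figure)
Black → 0 (second significant figure)
Silver → ×0.01 multiplier
Gold → ±5% tolerance
60 × 0.01 = 0.6 Ω
Allowed range: 0.57 Ω to 0.63 Ω.
0.551 Ω lies outside that range.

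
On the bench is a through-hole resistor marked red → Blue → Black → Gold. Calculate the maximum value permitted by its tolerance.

Red → 2 (first significant figure)
Blue → 6 (second significant figure)
Black → ×1 multiplier
Gold → ±5% tolerance
26 × 1 = 26 Ω
Maximum = 26 × (1 + 5/100) = 27.3 Ω.

27.3 Ω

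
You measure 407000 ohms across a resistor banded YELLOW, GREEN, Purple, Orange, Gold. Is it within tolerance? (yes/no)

Yellow → 4 (first significant figure)
Green → 5 (second significant figure)
Violet → 7 (third significant figure)
Orange → ×10^3 multiplier
Gold → ±5% tolerance
457 × 1000 = 457000 Ω
Allowed range: 434150 Ω to 479850 Ω.
407000 ohms lies outside that range.

no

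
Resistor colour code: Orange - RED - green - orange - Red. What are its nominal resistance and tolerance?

Orange → 3 (first significant figure)
Red → 2 (second significant figure)
Green → 5 (third significant figure)
Orange → ×10^3 multiplier
Red → ±2% tolerance
325 × 1000 = 325000 Ω

325000 Ω ±2%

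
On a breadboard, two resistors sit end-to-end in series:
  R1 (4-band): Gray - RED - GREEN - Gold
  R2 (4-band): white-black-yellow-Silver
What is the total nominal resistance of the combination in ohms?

R1: grey, red → 82; green ×10^5 → 8200000 Ω.
R2: white, black → 90; yellow ×10^4 → 900000 Ω.
Series: 8200000 + 900000 = 9100000 Ω.

9100000 Ω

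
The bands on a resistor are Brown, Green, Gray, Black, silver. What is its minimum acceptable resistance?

142.2 Ω

Brown → 1 (first significant figure)
Green → 5 (second significant figure)
Grey → 8 (third significant figure)
Black → ×1 multiplier
Silver → ±10% tolerance
158 × 1 = 158 Ω
Minimum = 158 × (1 − 10/100) = 142.2 Ω.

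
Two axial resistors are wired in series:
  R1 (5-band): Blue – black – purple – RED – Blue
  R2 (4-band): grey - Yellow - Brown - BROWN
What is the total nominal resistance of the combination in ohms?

61540 Ω

R1: blue, black, violet → 607; red ×10^2 → 60700 Ω.
R2: grey, yellow → 84; brown ×10 → 840 Ω.
Series: 60700 + 840 = 61540 Ω.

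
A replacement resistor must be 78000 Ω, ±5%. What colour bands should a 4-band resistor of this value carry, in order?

violet, grey, orange, gold

78000 Ω = 78 × 10^3.
7 → violet
8 → grey
Multiplier 10^3 → orange.
±5% tolerance → gold.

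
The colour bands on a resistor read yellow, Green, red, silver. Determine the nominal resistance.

Yellow → 4 (first significant figure)
Green → 5 (second significant figure)
Red → ×10^2 multiplier
45 × 100 = 4500 Ω

4500 Ω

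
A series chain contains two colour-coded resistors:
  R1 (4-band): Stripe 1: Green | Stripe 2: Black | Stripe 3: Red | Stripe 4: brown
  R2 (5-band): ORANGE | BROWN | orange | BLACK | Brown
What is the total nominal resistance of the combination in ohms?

R1: green, black → 50; red ×10^2 → 5000 Ω.
R2: orange, brown, orange → 313; black ×1 → 313 Ω.
Series: 5000 + 313 = 5313 Ω.

5313 Ω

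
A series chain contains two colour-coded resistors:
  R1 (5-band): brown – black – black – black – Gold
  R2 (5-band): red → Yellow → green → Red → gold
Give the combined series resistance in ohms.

24600 Ω

R1: brown, black, black → 100; black ×1 → 100 Ω.
R2: red, yellow, green → 245; red ×10^2 → 24500 Ω.
Series: 100 + 24500 = 24600 Ω.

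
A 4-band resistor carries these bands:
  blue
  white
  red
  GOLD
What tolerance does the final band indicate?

The last band, gold, is the tolerance band.
Gold corresponds to ±5%.

±5%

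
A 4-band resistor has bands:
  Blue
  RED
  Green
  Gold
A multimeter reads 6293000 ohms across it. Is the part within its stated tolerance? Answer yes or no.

yes

Blue → 6 (first significant figure)
Red → 2 (second significant figure)
Green → ×10^5 multiplier
Gold → ±5% tolerance
62 × 100000 = 6200000 Ω
Allowed range: 5890000 Ω to 6510000 Ω.
6293000 ohms lies inside that range.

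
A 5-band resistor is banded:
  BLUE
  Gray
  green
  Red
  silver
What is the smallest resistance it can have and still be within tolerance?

61650 Ω

Blue → 6 (first significant figure)
Grey → 8 (second significant figure)
Green → 5 (third significant figure)
Red → ×10^2 multiplier
Silver → ±10% tolerance
685 × 100 = 68500 Ω
Smallest = 68500 × (1 − 10/100) = 61650 Ω.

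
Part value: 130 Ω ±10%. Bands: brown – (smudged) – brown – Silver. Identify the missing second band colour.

130 Ω = 13 × 10^1.
The second band gives digit 3 of the significand, and 3 is orange.

orange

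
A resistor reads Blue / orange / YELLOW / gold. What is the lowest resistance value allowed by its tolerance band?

598500 Ω

Blue → 6 (first significant figure)
Orange → 3 (second significant figure)
Yellow → ×10^4 multiplier
Gold → ±5% tolerance
63 × 10000 = 630000 Ω
Lowest = 630000 × (1 − 5/100) = 598500 Ω.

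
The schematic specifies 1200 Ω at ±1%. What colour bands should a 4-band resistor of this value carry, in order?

brown, red, red, brown

1200 Ω = 12 × 10^2.
1 → brown
2 → red
Multiplier 10^2 → red.
±1% tolerance → brown.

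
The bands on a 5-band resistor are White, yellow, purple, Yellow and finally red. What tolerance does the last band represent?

The last band, red, is the tolerance band.
Red corresponds to ±2%.

±2%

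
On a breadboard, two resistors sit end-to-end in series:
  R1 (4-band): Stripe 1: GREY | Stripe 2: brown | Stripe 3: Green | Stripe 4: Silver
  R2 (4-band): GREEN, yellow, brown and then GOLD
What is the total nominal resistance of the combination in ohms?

8100540 Ω

R1: grey, brown → 81; green ×10^5 → 8100000 Ω.
R2: green, yellow → 54; brown ×10 → 540 Ω.
Series: 8100000 + 540 = 8100540 Ω.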